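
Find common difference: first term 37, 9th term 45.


d = (aₙ - a₁)/(n-1)
= (45 - 37)/(9-1)
= 8/8 = 1

d = 1


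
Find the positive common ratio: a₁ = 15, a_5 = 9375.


r^(n-1) = aₙ/a₁
r^4 = 9375/15 = 625
r = 625^(1/4)
= ±5; taking r > 0 gives r = 5

r = 5


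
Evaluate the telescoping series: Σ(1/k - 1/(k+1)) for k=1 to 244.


Telescoping: adjacent terms cancel.
= 1/1 - 1/245
= 1 - 1/245 = 244/245

Sum = 244/245


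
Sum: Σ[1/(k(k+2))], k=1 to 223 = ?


1/(k(k+2)) = (1/2)·(1/k - 1/(k+2)) (partial fractions)
Telescoping: Σ = (1/2)·(1 + 1/2 - 1/224 - 1/225) = 75151/100800

Sum = 75151/100800


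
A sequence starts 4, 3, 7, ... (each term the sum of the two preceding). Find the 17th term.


Computing iteratively: 4, 3, 7, 10, 17, 27, 44, 71, 115, 186, 301, 487, ...
a_17 = 5401

a_17 = 5401


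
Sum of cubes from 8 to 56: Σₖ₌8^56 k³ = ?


Σₖ₌8^56 k³ = [56·57/2]² − [7·8/2]²
= 2547216 − 784 = 2546432

Σk³ = 2546432


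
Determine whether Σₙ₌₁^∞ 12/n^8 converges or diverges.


p-series test: Σ c/n^p converges if p > 1, diverges if p ≤ 1 (constant c > 0 doesn't affect convergence).
p = 8
8 > 1 → CONVERGES

Converges (p = 8 > 1)


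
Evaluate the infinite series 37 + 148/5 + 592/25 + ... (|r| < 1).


S∞ = a₁/(1-r) = 37/(1 - 4/5)
= 37/(1/5)
= 185

S∞ = 185


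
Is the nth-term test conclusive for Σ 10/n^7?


lim(n→∞) 10/n^7 = 0
lim aₙ = 0 → nth-term test is INCONCLUSIVE
(Need other tests; this is actually a convergent p-series with p=7 > 1)

Inconclusive (lim aₙ = 0; need another test)


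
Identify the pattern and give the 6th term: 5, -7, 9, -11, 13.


Pattern: alternating sign, magnitude arithmetic (d=2)
Terms: 5, -7, 9, -11, 13
Next term = -15

Next term = -15


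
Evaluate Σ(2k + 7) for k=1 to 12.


Σ(2k+7) = 2·Σk + 7·n
= 2·78 + 7·12
= 156 + 84 = 240

Σ = 240


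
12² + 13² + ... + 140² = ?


Σₖ₌12^140 k² = Σₖ₌₁^140 k² − Σₖ₌₁^11 k²
= 140·141·281/6 − 11·12·23/6
= 924490 − 506 = 923984

Σk² = 923984


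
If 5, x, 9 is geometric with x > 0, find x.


GM = √(5×9) = √45 = 6.7082

GM = 6.7082


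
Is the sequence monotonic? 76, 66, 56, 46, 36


Differences: -10, -10, -10, -10
All differences < 0 → strictly DECREASING

Monotonically decreasing


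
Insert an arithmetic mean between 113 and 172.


AM = (113 + 172)/2 = 285/2 = 142.5

AM = 142.5


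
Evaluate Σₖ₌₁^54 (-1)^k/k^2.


S = -1 + 1/4 - 1/9 + 1/16 - 1/25 + 1/36 - 1/49 + 1/64 ± ...
= -0.8223
(Full series converges to -π²/12 ≈ -0.8225)

S_54 = -0.8223


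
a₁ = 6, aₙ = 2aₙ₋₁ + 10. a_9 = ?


Computing step by step:
a_1 = 6
a_2 = 22
a_3 = 54
a_4 = 118
a_5 = 246
a_6 = 502
a_7 = 1014
a_8 = 2038
a_9 = 4086


a_9 = 4086


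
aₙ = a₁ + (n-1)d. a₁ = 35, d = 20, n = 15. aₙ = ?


aₙ = a₁ + (n-1)d
= 35 + (15-1)×20
= 35 + 280
= 315

a_15 = 315


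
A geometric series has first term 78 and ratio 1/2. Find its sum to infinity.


S∞ = a₁/(1-r) = 78/(1 - 1/2)
= 78/(1/2)
= 156

S∞ = 156


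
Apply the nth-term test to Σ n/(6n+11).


lim(n→∞) n/(6n+11) = 1/6 = 1/6  (divide numerator and denominator by n)
lim aₙ = 1/6 ≠ 0 → series DIVERGES

Diverges (lim aₙ = 1/6 ≠ 0)


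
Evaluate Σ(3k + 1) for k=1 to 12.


Σ(3k+1) = 3·Σk + 1·n
= 3·78 + 1·12
= 234 + 12 = 246

Σ = 246


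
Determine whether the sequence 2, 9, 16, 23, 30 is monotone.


Differences: 7, 7, 7, 7
All differences > 0 → strictly INCREASING

Monotonically increasing


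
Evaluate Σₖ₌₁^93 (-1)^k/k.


S = -1 + 1/2 - 1/3 + 1/4 - 1/5 + 1/6 - 1/7 + 1/8 ± ...
= -0.6985
(Full series converges to -ln(2) ≈ -0.6931)

S_93 = -0.6985


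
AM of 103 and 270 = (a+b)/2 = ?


AM = (103 + 270)/2 = 373/2 = 186.5

AM = 186.5


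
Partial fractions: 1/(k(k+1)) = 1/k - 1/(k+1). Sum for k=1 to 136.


1/(k(k+1)) = 1/k - 1/(k+1) (partial fractions)
Telescoping: Σ = 1 - 1/137 = 136/137

Sum = 136/137


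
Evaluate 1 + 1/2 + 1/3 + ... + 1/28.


H_28 = 1/1 + 1/2 + 1/3 + ... + 1/28
= 315404588903/80313433200
≈ 3.9272

H_28 = 315404588903/80313433200 ≈ 3.9272


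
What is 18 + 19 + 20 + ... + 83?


Σₖ₌18^83 k = Σₖ₌₁^83 k − Σₖ₌₁^17 k
= 83·84/2 − 17·18/2
= 3486 − 153 = 3333

Σk = 3333


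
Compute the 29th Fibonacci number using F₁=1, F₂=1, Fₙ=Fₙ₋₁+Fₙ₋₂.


Fibonacci sequence: 1, 1, 2, 3, 5, 8, 13, 21, 34, 55, 89, ...
F(29) = 514229

F(29) = 514229


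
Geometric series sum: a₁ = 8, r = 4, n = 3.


Sₙ = 8×(4^3 - 1)/(4 - 1)
= 8×(64 - 1)/3
= 8×63/3
= 168

S_3 = 168


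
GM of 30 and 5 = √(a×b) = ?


GM = √(30×5) = √150 = 12.2474

GM = 12.2474


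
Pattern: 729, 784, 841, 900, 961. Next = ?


Pattern: perfect squares: n²
Terms: 729, 784, 841, 900, 961
Next term = 1024

Next term = 1024


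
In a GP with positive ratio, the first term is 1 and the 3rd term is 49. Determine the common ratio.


r^(n-1) = aₙ/a₁
r^2 = 49/1 = 49
r = 49^(1/2)
= ±7; taking r > 0 gives r = 7

r = 7


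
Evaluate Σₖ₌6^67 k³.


Σₖ₌6^67 k³ = [67·68/2]² − [5·6/2]²
= 5189284 − 225 = 5189059

Σk³ = 5189059


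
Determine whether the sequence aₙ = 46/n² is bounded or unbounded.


a₁ = 46, a₂ = 46/4, a₃ = 46/9, ...
0 < aₙ ≤ 46 for all n ≥ 1
The sequence IS bounded

Bounded (0 < aₙ ≤ 46)


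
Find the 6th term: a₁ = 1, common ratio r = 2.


aₙ = a₁·r^(n-1)
= 1×2^5
= 1×32
= 32

a_6 = 32


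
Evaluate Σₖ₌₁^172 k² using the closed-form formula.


n = 172
n(n+1)(2n+1)/6 = 172×173×345/6
= 10265820/6 = 1710970

Σk² = 1710970


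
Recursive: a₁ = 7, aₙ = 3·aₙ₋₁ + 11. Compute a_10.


Computing step by step:
a_1 = 7
a_2 = 32
a_3 = 107
a_4 = 332
a_5 = 1007
a_6 = 3032
a_7 = 9107
a_8 = 27332
a_9 = 82007
a_10 = 246032


a_10 = 246032


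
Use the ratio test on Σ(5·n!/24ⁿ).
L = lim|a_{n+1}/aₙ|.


aₙ = 5·n!/24^n
a_{n+1}/aₙ = (n+1)!/24^(n+1) × 24^n/n!  (constant 5 cancels)
= (n+1)/24
L = lim(n→∞) (n+1)/24 = ∞
L > 1 → series DIVERGES

Diverges (ratio test: L = ∞ > 1)


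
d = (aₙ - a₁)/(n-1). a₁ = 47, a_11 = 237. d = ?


d = (aₙ - a₁)/(n-1)
= (237 - 47)/(11-1)
= 190/10 = 19

d = 19


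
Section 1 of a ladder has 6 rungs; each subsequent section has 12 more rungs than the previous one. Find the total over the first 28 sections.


aₙ = 6 + (28-1)×12 = 330
Sₙ = n(a₁+aₙ)/2 = 28×(6+330)/2
= 28×336/2 = 4704

S_28 = 4704


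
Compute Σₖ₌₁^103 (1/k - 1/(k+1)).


Telescoping: adjacent terms cancel.
= 1/1 - 1/104
= 1 - 1/104 = 103/104

Sum = 103/104


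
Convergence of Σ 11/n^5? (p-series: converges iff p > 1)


p-series test: Σ c/n^p converges if p > 1, diverges if p ≤ 1 (constant c > 0 doesn't affect convergence).
p = 5
5 > 1 → CONVERGES

Converges (p = 5 > 1)


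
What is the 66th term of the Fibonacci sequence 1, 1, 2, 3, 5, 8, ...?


Fibonacci sequence: 1, 1, 2, 3, 5, 8, 13, 21, 34, 55, 89, ...
F(66) = 27777890035288

F(66) = 27777890035288


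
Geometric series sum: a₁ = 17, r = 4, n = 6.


Sₙ = 17×(4^6 - 1)/(4 - 1)
= 17×(4096 - 1)/3
= 17×4095/3
= 23205

S_6 = 23205


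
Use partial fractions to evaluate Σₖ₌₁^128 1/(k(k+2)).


1/(k(k+2)) = (1/2)·(1/k - 1/(k+2)) (partial fractions)
Telescoping: Σ = (1/2)·(1 + 1/2 - 1/129 - 1/130) = 6224/8385

Sum = 6224/8385


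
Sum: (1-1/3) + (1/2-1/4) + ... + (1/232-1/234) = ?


Telescoping with gap 2: two head and two tail terms survive.
= (1 + 1/2) - (1/233 + 1/234)
= 3/2 - 1/233 - 1/234 = 40658/27261

Sum = 40658/27261


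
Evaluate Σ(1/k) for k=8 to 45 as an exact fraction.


Σₖ₌8^45 1/k = 1/8 + 1/9 + 1/10 + ... + 1/45
= 16974954787474829269/9419588158802421600
≈ 1.8021

Sum = 16974954787474829269/9419588158802421600 ≈ 1.8021


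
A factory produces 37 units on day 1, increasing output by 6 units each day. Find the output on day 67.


aₙ = a₁ + (n-1)d
= 37 + (67-1)×6
= 37 + 396
= 433

a_67 = 433


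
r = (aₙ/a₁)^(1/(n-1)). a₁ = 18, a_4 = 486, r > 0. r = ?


r^(n-1) = aₙ/a₁
r^3 = 486/18 = 27
r = 27^(1/3)
= 3

r = 3


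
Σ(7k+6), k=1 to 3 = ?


Σ(7k+6) = 7·Σk + 6·n
= 7·6 + 6·3
= 42 + 18 = 60

Σ = 60


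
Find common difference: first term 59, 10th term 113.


d = (aₙ - a₁)/(n-1)
= (113 - 59)/(10-1)
= 54/9 = 6

d = 6


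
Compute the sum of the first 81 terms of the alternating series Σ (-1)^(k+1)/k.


S = 1 - 1/2 + 1/3 - 1/4 + 1/5 - 1/6 + 1/7 - 1/8 ± ...
= 0.6993
(Full series converges to +ln(2) ≈ +0.6931)

S_81 = 0.6993


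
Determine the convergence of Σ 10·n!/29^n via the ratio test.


aₙ = 10·n!/29^n
a_{n+1}/aₙ = (n+1)!/29^(n+1) × 29^n/n!  (constant 10 cancels)
= (n+1)/29
L = lim(n→∞) (n+1)/29 = ∞
L > 1 → series DIVERGES

Diverges (ratio test: L = ∞ > 1)


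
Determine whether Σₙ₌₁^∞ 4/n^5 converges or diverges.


p-series test: Σ c/n^p converges if p > 1, diverges if p ≤ 1 (constant c > 0 doesn't affect convergence).
p = 5
5 > 1 → CONVERGES

Converges (p = 5 > 1)


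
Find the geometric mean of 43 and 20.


GM = √(43×20) = √860 = 29.3258

GM = 29.3258


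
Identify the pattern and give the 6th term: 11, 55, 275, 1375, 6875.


Pattern: geometric (r=5)
Terms: 11, 55, 275, 1375, 6875
Next term = 34375

Next term = 34375


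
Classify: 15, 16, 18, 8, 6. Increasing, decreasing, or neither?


Differences: 1, 2, -10, -2
Difference at position 1 is +1 (> 0) but position 3 is -10 (< 0) — sequence both rises and falls
→ NOT monotonic

Not monotonic


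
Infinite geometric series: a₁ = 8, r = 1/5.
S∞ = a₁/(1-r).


S∞ = a₁/(1-r) = 8/(1 - 1/5)
= 8/(4/5)
= 10

S∞ = 10


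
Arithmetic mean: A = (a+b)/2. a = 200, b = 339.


AM = (200 + 339)/2 = 539/2 = 269.5

AM = 269.5


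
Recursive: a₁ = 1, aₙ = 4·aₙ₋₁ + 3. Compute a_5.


Computing step by step:
a_1 = 1
a_2 = 7
a_3 = 31
a_4 = 127
a_5 = 511


a_5 = 511


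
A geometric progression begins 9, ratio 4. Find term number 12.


aₙ = a₁·r^(n-1)
= 9×4^11
= 9×4194304
= 37748736

a_12 = 37748736


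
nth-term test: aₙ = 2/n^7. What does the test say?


lim(n→∞) 2/n^7 = 0
lim aₙ = 0 → nth-term test is INCONCLUSIVE
(Need other tests; this is actually a convergent p-series with p=7 > 1)

Inconclusive (lim aₙ = 0; need another test)


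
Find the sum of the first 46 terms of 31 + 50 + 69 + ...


aₙ = 31 + (46-1)×19 = 886
Sₙ = n(a₁+aₙ)/2 = 46×(31+886)/2
= 46×917/2 = 21091

S_46 = 21091


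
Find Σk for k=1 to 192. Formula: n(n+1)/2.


n(n+1)/2 = 192×193/2 = 37056/2 = 18528

Σk = 18528


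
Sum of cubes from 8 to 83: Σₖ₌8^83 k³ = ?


Σₖ₌8^83 k³ = [83·84/2]² − [7·8/2]²
= 12152196 − 784 = 12151412

Σk³ = 12151412


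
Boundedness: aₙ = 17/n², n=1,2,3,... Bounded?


a₁ = 17, a₂ = 17/4, a₃ = 17/9, ...
0 < aₙ ≤ 17 for all n ≥ 1
The sequence IS bounded

Bounded (0 < aₙ ≤ 17)


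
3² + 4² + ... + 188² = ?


Σₖ₌3^188 k² = Σₖ₌₁^188 k² − Σₖ₌₁^2 k²
= 188·189·377/6 − 2·3·5/6
= 2232594 − 5 = 2232589

Σk² = 2232589


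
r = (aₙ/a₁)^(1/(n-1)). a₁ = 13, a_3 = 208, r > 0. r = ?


r^(n-1) = aₙ/a₁
r^2 = 208/13 = 16
r = 16^(1/2)
= ±4; taking r > 0 gives r = 4

r = 4


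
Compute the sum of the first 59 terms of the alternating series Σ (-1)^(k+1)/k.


S = 1 - 1/2 + 1/3 - 1/4 + 1/5 - 1/6 + 1/7 - 1/8 ± ...
= 0.7015
(Full series converges to +ln(2) ≈ +0.6931)

S_59 = 0.7015


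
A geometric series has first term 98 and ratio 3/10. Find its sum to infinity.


S∞ = a₁/(1-r) = 98/(1 - 3/10)
= 98/(7/10)
= 140

S∞ = 140


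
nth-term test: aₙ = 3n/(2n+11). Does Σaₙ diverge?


lim(n→∞) 3n/(2n+11) = 3/2 = 3/2  (divide numerator and denominator by n)
lim aₙ = 3/2 ≠ 0 → series DIVERGES

Diverges (lim aₙ = 3/2 ≠ 0)


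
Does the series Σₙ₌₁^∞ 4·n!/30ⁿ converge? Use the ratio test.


aₙ = 4·n!/30^n
a_{n+1}/aₙ = (n+1)!/30^(n+1) × 30^n/n!  (constant 4 cancels)
= (n+1)/30
L = lim(n→∞) (n+1)/30 = ∞
L > 1 → series DIVERGES

Diverges (ratio test: L = ∞ > 1)


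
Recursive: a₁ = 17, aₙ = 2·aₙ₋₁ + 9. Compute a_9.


Computing step by step:
a_1 = 17
a_2 = 43
a_3 = 95
a_4 = 199
a_5 = 407
a_6 = 823
a_7 = 1655
a_8 = 3319
a_9 = 6647


a_9 = 6647


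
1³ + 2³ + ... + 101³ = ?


n(n+1)/2 = 101×102/2 = 5151
Σk³ = 5151² = 26532801

Σk³ = 26532801


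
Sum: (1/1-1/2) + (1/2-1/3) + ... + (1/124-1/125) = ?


Telescoping: adjacent terms cancel.
= 1/1 - 1/125
= 1 - 1/125 = 124/125

Sum = 124/125


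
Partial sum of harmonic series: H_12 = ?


H_12 = 1/1 + 1/2 + 1/3 + ... + 1/12
= 86021/27720
≈ 3.1032

H_12 = 86021/27720 ≈ 3.1032


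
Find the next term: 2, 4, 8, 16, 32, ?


Pattern: powers of 2: 2ⁿ
Terms: 2, 4, 8, 16, 32
Next term = 64

Next term = 64


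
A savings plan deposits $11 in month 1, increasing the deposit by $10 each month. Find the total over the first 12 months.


aₙ = 11 + (12-1)×10 = 121
Sₙ = n(a₁+aₙ)/2 = 12×(11+121)/2
= 12×132/2 = 792

S_12 = 792


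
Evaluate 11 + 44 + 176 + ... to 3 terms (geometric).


Sₙ = 11×(4^3 - 1)/(4 - 1)
= 11×(64 - 1)/3
= 11×63/3
= 231

S_3 = 231


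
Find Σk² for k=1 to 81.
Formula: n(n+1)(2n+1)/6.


n = 81
n(n+1)(2n+1)/6 = 81×82×163/6
= 1082646/6 = 180441

Σk² = 180441


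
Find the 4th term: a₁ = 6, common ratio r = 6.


aₙ = a₁·r^(n-1)
= 6×6^3
= 6×216
= 1296

a_4 = 1296


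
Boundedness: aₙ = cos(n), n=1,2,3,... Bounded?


For all n, -1 ≤ cos(n) ≤ 1, so -1 ≤ cos(n) ≤ 1
Lower bound: -1, Upper bound: 1
The sequence IS bounded

Bounded (-1 ≤ aₙ ≤ 1)


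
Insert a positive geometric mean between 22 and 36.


GM = √(22×36) = √792 = 28.1425

GM = 28.1425


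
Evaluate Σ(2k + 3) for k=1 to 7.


Σ(2k+3) = 2·Σk + 3·n
= 2·28 + 3·7
= 56 + 21 = 77

Σ = 77


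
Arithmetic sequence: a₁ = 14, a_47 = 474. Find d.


d = (aₙ - a₁)/(n-1)
= (474 - 14)/(47-1)
= 460/46 = 10

d = 10


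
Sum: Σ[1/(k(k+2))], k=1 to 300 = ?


1/(k(k+2)) = (1/2)·(1/k - 1/(k+2)) (partial fractions)
Telescoping: Σ = (1/2)·(1 + 1/2 - 1/301 - 1/302) = 67875/90902

Sum = 67875/90902


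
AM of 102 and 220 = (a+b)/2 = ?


AM = (102 + 220)/2 = 322/2 = 161

AM = 161


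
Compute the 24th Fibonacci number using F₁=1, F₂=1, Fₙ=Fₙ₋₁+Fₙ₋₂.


Fibonacci sequence: 1, 1, 2, 3, 5, 8, 13, 21, 34, 55, 89, ...
F(24) = 46368

F(24) = 46368


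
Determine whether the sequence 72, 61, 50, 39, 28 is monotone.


Differences: -11, -11, -11, -11
All differences < 0 → strictly DECREASING

Monotonically decreasing


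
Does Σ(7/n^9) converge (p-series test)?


p-series test: Σ c/n^p converges if p > 1, diverges if p ≤ 1 (constant c > 0 doesn't affect convergence).
p = 9
9 > 1 → CONVERGES

Converges (p = 9 > 1)


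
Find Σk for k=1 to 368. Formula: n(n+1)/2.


n(n+1)/2 = 368×369/2 = 135792/2 = 67896

Σk = 67896


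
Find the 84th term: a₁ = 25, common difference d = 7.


aₙ = a₁ + (n-1)d
= 25 + (84-1)×7
= 25 + 581
= 606

a_84 = 606


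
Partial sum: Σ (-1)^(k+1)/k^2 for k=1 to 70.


S = 1 - 1/4 + 1/9 - 1/16 + 1/25 - 1/36 + 1/49 - 1/64 ± ...
= 0.8224
(Full series converges to +π²/12 ≈ +0.8225)

S_70 = 0.8224


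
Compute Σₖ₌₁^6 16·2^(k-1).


Sₙ = 16×(2^6 - 1)/(2 - 1)
= 16×(64 - 1)/1
= 16×63/1
= 1008

S_6 = 1008


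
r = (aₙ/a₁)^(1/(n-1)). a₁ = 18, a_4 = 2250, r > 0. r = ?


r^(n-1) = aₙ/a₁
r^3 = 2250/18 = 125
r = 125^(1/3)
= 5

r = 5


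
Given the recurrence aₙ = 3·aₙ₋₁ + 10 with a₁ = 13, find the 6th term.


Computing step by step:
a_1 = 13
a_2 = 49
a_3 = 157
a_4 = 481
a_5 = 1453
a_6 = 4369


a_6 = 4369


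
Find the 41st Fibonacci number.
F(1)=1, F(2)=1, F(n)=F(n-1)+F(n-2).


Fibonacci sequence: 1, 1, 2, 3, 5, 8, 13, 21, 34, 55, 89, ...
F(41) = 165580141

F(41) = 165580141


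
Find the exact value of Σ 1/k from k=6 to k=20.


Σₖ₌6^20 1/k = 1/6 + 1/7 + 1/8 + ... + 1/20
= 101994671/77597520
≈ 1.3144

Sum = 101994671/77597520 ≈ 1.3144


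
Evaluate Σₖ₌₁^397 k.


n(n+1)/2 = 397×398/2 = 158006/2 = 79003

Σk = 79003


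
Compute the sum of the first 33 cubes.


n(n+1)/2 = 33×34/2 = 561
Σk³ = 561² = 314721

Σk³ = 314721


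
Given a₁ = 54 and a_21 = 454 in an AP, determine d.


d = (aₙ - a₁)/(n-1)
= (454 - 54)/(21-1)
= 400/20 = 20

d = 20


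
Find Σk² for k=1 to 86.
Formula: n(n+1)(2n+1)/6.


n = 86
n(n+1)(2n+1)/6 = 86×87×173/6
= 1294386/6 = 215731

Σk² = 215731


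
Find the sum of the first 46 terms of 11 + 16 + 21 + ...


aₙ = 11 + (46-1)×5 = 236
Sₙ = n(a₁+aₙ)/2 = 46×(11+236)/2
= 46×247/2 = 5681

S_46 = 5681


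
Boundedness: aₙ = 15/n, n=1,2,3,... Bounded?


a₁ = 15, a₂ = 15/2, a₃ = 15/3, ...
0 < aₙ ≤ 15 for all n ≥ 1
Lower bound: 0, Upper bound: 15
The sequence IS bounded

Bounded (0 < aₙ ≤ 15)


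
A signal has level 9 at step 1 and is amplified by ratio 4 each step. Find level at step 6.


aₙ = a₁·r^(n-1)
= 9×4^5
= 9×1024
= 9216

a_6 = 9216


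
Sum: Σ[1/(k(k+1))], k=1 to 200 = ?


1/(k(k+1)) = 1/k - 1/(k+1) (partial fractions)
Telescoping: Σ = 1 - 1/201 = 200/201

Sum = 200/201


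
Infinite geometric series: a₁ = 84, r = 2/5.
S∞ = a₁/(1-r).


S∞ = a₁/(1-r) = 84/(1 - 2/5)
= 84/(3/5)
= 140

S∞ = 140


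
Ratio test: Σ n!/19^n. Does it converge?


aₙ = n!/19^n
a_{n+1}/aₙ = (n+1)!/19^(n+1) × 19^n/n!
= (n+1)/19
L = lim(n→∞) (n+1)/19 = ∞
L > 1 → series DIVERGES

Diverges (ratio test: L = ∞ > 1)


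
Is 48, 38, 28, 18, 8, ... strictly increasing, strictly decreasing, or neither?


Differences: -10, -10, -10, -10
All differences < 0 → strictly DECREASING

Monotonically decreasing


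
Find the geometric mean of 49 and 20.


GM = √(49×20) = √980 = 31.305

GM = 31.305


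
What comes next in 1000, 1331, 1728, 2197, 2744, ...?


Pattern: perfect cubes: n³
Terms: 1000, 1331, 1728, 2197, 2744
Next term = 3375

Next term = 3375


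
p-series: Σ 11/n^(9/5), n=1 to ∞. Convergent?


p-series test: Σ c/n^p converges if p > 1, diverges if p ≤ 1 (constant c > 0 doesn't affect convergence).
p = 9/5
9/5 > 1 → CONVERGES

Converges (p = 9/5 > 1)


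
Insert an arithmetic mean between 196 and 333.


AM = (196 + 333)/2 = 529/2 = 264.5

AM = 264.5


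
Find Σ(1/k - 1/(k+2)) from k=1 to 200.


Telescoping with gap 2: two head and two tail terms survive.
= (1 + 1/2) - (1/201 + 1/202)
= 3/2 - 1/201 - 1/202 = 30250/20301

Sum = 30250/20301


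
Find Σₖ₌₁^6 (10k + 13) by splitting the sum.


Σ(10k+13) = 10·Σk + 13·n
= 10·21 + 13·6
= 210 + 78 = 288

Σ = 288


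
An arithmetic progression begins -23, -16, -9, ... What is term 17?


aₙ = a₁ + (n-1)d
= -23 + (17-1)×7
= -23 + 112
= 89

a_17 = 89


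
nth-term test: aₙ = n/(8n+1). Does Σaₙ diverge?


lim(n→∞) n/(8n+1) = 1/8 = 1/8  (divide numerator and denominator by n)
lim aₙ = 1/8 ≠ 0 → series DIVERGES

Diverges (lim aₙ = 1/8 ≠ 0)


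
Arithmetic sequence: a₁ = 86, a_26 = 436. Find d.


d = (aₙ - a₁)/(n-1)
= (436 - 86)/(26-1)
= 350/25 = 14

d = 14


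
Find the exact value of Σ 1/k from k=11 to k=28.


Σₖ₌11^28 1/k = 1/11 + 1/12 + 1/13 + ... + 1/28
= 80169092693/80313433200
≈ 0.9982

Sum = 80169092693/80313433200 ≈ 0.9982


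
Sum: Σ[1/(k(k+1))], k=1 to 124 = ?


1/(k(k+1)) = 1/k - 1/(k+1) (partial fractions)
Telescoping: Σ = 1 - 1/125 = 124/125

Sum = 124/125


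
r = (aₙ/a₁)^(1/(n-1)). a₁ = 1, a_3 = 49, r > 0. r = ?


r^(n-1) = aₙ/a₁
r^2 = 49/1 = 49
r = 49^(1/2)
= ±7; taking r > 0 gives r = 7

r = 7


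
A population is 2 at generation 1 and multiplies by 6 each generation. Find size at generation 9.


aₙ = a₁·r^(n-1)
= 2×6^8
= 2×1679616
= 3359232

a_9 = 3359232


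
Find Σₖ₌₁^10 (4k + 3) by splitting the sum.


Σ(4k+3) = 4·Σk + 3·n
= 4·55 + 3·10
= 220 + 30 = 250

Σ = 250


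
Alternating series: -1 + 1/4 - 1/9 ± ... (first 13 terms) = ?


S = -1 + 1/4 - 1/9 + 1/16 - 1/25 + 1/36 - 1/49 + 1/64 ± ...
= -0.8252
(Full series converges to -π²/12 ≈ -0.8225)

S_13 = -0.8252


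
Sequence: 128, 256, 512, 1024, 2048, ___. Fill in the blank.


Pattern: powers of 2: 2ⁿ
Terms: 128, 256, 512, 1024, 2048
Next term = 4096

Next term = 4096


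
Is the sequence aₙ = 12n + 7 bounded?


aₙ = 12n + 7 → as n→∞, aₙ→∞
No finite upper bound exists
The sequence is UNBOUNDED

Unbounded (aₙ → ∞ as n → ∞)


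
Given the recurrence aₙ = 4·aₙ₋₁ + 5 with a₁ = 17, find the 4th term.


Computing step by step:
a_1 = 17
a_2 = 73
a_3 = 297
a_4 = 1193


a_4 = 1193


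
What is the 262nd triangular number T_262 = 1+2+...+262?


n(n+1)/2 = 262×263/2 = 68906/2 = 34453

Σk = 34453


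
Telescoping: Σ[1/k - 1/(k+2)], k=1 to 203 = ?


Telescoping with gap 2: two head and two tail terms survive.
= (1 + 1/2) - (1/204 + 1/205)
= 3/2 - 1/204 - 1/205 = 62321/41820

Sum = 62321/41820


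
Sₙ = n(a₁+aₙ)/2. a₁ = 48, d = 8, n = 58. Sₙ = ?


aₙ = 48 + (58-1)×8 = 504
Sₙ = n(a₁+aₙ)/2 = 58×(48+504)/2
= 58×552/2 = 16008

S_58 = 16008


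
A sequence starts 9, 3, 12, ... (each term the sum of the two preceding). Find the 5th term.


Computing iteratively: 9, 3, 12, 15, 27
a_5 = 27

a_5 = 27


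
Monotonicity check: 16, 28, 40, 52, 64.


Differences: 12, 12, 12, 12
All differences > 0 → strictly INCREASING

Monotonically increasing


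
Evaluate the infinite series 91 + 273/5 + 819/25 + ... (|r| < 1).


S∞ = a₁/(1-r) = 91/(1 - 3/5)
= 91/(2/5)
= 455/2

S∞ = 455/2


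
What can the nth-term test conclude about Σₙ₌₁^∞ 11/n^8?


lim(n→∞) 11/n^8 = 0
lim aₙ = 0 → nth-term test is INCONCLUSIVE
(Need other tests; this is actually a convergent p-series with p=8 > 1)

Inconclusive (lim aₙ = 0; need another test)


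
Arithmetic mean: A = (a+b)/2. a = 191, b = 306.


AM = (191 + 306)/2 = 497/2 = 248.5

AM = 248.5


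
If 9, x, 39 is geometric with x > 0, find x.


GM = √(9×39) = √351 = 18.735

GM = 18.735


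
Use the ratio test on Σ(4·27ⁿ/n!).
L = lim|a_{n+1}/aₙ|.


aₙ = 4·27^n/n!
a_{n+1}/aₙ = 27^(n+1)/(n+1)! × n!/27^n  (constant 4 cancels)
= 27/(n+1)
L = lim(n→∞) 27/(n+1) = 0
L < 1 → series CONVERGES

Converges (ratio test: L = 0 < 1)


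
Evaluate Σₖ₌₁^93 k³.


n(n+1)/2 = 93×94/2 = 4371
Σk³ = 4371² = 19105641

Σk³ = 19105641


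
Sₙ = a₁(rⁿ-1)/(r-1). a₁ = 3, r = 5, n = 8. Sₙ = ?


Sₙ = 3×(5^8 - 1)/(5 - 1)
= 3×(390625 - 1)/4
= 3×390624/4
= 292968

S_8 = 292968


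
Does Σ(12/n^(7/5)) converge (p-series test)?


p-series test: Σ c/n^p converges if p > 1, diverges if p ≤ 1 (constant c > 0 doesn't affect convergence).
p = 7/5
7/5 > 1 → CONVERGES

Converges (p = 7/5 > 1)


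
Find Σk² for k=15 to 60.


Σₖ₌15^60 k² = Σₖ₌₁^60 k² − Σₖ₌₁^14 k²
= 60·61·121/6 − 14·15·29/6
= 73810 − 1015 = 72795

Σk² = 72795


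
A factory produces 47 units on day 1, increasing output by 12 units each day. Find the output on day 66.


aₙ = a₁ + (n-1)d
= 47 + (66-1)×12
= 47 + 780
= 827

a_66 = 827


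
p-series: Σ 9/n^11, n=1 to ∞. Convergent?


p-series test: Σ c/n^p converges if p > 1, diverges if p ≤ 1 (constant c > 0 doesn't affect convergence).
p = 11
11 > 1 → CONVERGES

Converges (p = 11 > 1)


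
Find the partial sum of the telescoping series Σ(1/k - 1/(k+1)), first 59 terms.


Telescoping: adjacent terms cancel.
= 1/1 - 1/60
= 1 - 1/60 = 59/60

Sum = 59/60


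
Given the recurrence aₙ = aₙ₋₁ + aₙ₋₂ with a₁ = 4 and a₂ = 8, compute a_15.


Computing iteratively: 4, 8, 12, 20, 32, 52, 84, 136, 220, 356, 576, 932, ...
a_15 = 3948

a_15 = 3948


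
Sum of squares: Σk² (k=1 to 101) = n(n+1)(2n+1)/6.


n = 101
n(n+1)(2n+1)/6 = 101×102×203/6
= 2091306/6 = 348551

Σk² = 348551


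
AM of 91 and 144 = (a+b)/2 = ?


AM = (91 + 144)/2 = 235/2 = 117.5

AM = 117.5


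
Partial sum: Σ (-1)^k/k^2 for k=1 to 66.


S = -1 + 1/4 - 1/9 + 1/16 - 1/25 + 1/36 - 1/49 + 1/64 ± ...
= -0.8224
(Full series converges to -π²/12 ≈ -0.8225)

S_66 = -0.8224


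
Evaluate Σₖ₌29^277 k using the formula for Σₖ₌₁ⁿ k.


Σₖ₌29^277 k = Σₖ₌₁^277 k − Σₖ₌₁^28 k
= 277·278/2 − 28·29/2
= 38503 − 406 = 38097

Σk = 38097


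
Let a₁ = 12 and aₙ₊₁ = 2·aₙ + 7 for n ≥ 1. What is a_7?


Computing step by step:
a_1 = 12
a_2 = 31
a_3 = 69
a_4 = 145
a_5 = 297
a_6 = 601
a_7 = 1209


a_7 = 1209


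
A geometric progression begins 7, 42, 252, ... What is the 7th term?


aₙ = a₁·r^(n-1)
= 7×6^6
= 7×46656
= 326592

a_7 = 326592


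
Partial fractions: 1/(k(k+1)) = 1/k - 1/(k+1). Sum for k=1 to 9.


1/(k(k+1)) = 1/k - 1/(k+1) (partial fractions)
Telescoping: Σ = 1 - 1/10 = 9/10

Sum = 9/10


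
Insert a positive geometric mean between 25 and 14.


GM = √(25×14) = √350 = 18.7083

GM = 18.7083


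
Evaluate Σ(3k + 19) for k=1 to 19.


Σ(3k+19) = 3·Σk + 19·n
= 3·190 + 19·19
= 570 + 361 = 931

Σ = 931


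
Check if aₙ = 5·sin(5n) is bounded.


For all n, -1 ≤ sin(5n) ≤ 1, so -5 ≤ 5·sin(5n) ≤ 5
Lower bound: -5, Upper bound: 5
The sequence IS bounded

Bounded (-5 ≤ aₙ ≤ 5)


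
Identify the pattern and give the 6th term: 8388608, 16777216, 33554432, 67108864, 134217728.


Pattern: powers of 2: 2ⁿ
Terms: 8388608, 16777216, 33554432, 67108864, 134217728
Next term = 268435456

Next term = 268435456


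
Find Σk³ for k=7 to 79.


Σₖ₌7^79 k³ = [79·80/2]² − [6·7/2]²
= 9985600 − 441 = 9985159

Σk³ = 9985159


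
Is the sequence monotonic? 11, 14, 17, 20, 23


Differences: 3, 3, 3, 3
All differences > 0 → strictly INCREASING

Monotonically increasing


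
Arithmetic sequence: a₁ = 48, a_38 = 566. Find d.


d = (aₙ - a₁)/(n-1)
= (566 - 48)/(38-1)
= 518/37 = 14

d = 14


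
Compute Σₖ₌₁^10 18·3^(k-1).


Sₙ = 18×(3^10 - 1)/(3 - 1)
= 18×(59049 - 1)/2
= 18×59048/2
= 531432

S_10 = 531432


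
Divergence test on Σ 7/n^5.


lim(n→∞) 7/n^5 = 0
lim aₙ = 0 → nth-term test is INCONCLUSIVE
(Need other tests; this is actually a convergent p-series with p=5 > 1)

Inconclusive (lim aₙ = 0; need another test)


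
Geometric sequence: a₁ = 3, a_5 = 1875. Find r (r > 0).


r^(n-1) = aₙ/a₁
r^4 = 1875/3 = 625
r = 625^(1/4)
= ±5; taking r > 0 gives r = 5

r = 5


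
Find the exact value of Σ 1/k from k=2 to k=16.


Σₖ₌2^16 1/k = 1/2 + 1/3 + 1/4 + ... + 1/16
= 1715839/720720
≈ 2.3807

Sum = 1715839/720720 ≈ 2.3807


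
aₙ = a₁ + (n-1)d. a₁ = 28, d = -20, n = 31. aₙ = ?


aₙ = a₁ + (n-1)d
= 28 + (31-1)×-20
= 28 - 600
= -572

a_31 = -572


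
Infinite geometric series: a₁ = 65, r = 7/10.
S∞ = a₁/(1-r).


S∞ = a₁/(1-r) = 65/(1 - 7/10)
= 65/(3/10)
= 650/3

S∞ = 650/3


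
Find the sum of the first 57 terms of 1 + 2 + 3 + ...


aₙ = 1 + (57-1)×1 = 57
Sₙ = n(a₁+aₙ)/2 = 57×(1+57)/2
= 57×58/2 = 1653

S_57 = 1653


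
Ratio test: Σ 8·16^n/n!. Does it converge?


aₙ = 8·16^n/n!
a_{n+1}/aₙ = 16^(n+1)/(n+1)! × n!/16^n  (constant 8 cancels)
= 16/(n+1)
L = lim(n→∞) 16/(n+1) = 0
L < 1 → series CONVERGES

Converges (ratio test: L = 0 < 1)


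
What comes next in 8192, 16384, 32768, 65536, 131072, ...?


Pattern: powers of 2: 2ⁿ
Terms: 8192, 16384, 32768, 65536, 131072
Next term = 262144

Next term = 262144


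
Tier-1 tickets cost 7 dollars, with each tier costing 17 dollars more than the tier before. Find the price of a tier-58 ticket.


aₙ = a₁ + (n-1)d
= 7 + (58-1)×17
= 7 + 969
= 976

a_58 = 976


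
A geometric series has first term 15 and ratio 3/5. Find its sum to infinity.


S∞ = a₁/(1-r) = 15/(1 - 3/5)
= 15/(2/5)
= 75/2

S∞ = 75/2


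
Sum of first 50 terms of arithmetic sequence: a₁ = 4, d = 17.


aₙ = 4 + (50-1)×17 = 837
Sₙ = n(a₁+aₙ)/2 = 50×(4+837)/2
= 50×841/2 = 21025

S_50 = 21025


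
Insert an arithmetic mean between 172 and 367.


AM = (172 + 367)/2 = 539/2 = 269.5

AM = 269.5


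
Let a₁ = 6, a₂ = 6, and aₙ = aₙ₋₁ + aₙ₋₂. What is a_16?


Computing iteratively: 6, 6, 12, 18, 30, 48, 78, 126, 204, 330, 534, 864, ...
a_16 = 5922

a_16 = 5922


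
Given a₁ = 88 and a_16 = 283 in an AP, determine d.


d = (aₙ - a₁)/(n-1)
= (283 - 88)/(16-1)
= 195/15 = 13

d = 13


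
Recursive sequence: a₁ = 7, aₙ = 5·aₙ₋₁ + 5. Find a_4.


Computing step by step:
a_1 = 7
a_2 = 40
a_3 = 205
a_4 = 1030


a_4 = 1030


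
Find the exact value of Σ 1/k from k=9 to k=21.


Σₖ₌9^21 1/k = 1/9 + 1/10 + 1/11 + ... + 1/21
= 23990607/25865840
≈ 0.9275

Sum = 23990607/25865840 ≈ 0.9275


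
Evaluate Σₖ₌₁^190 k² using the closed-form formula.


n = 190
n(n+1)(2n+1)/6 = 190×191×381/6
= 13826490/6 = 2304415

Σk² = 2304415


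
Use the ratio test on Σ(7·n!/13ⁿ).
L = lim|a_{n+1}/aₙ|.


aₙ = 7·n!/13^n
a_{n+1}/aₙ = (n+1)!/13^(n+1) × 13^n/n!  (constant 7 cancels)
= (n+1)/13
L = lim(n→∞) (n+1)/13 = ∞
L > 1 → series DIVERGES

Diverges (ratio test: L = ∞ > 1)


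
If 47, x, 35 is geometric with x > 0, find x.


GM = √(47×35) = √1645 = 40.5586

GM = 40.5586


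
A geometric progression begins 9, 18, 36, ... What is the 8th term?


aₙ = a₁·r^(n-1)
= 9×2^7
= 9×128
= 1152

a_8 = 1152


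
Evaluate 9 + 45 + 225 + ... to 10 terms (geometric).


Sₙ = 9×(5^10 - 1)/(5 - 1)
= 9×(9765625 - 1)/4
= 9×9765624/4
= 21972654

S_10 = 21972654


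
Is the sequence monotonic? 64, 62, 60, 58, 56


Differences: -2, -2, -2, -2
All differences < 0 → strictly DECREASING

Monotonically decreasing


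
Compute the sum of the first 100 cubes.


n(n+1)/2 = 100×101/2 = 5050
Σk³ = 5050² = 25502500

Σk³ = 25502500


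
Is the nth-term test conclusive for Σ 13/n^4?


lim(n→∞) 13/n^4 = 0
lim aₙ = 0 → nth-term test is INCONCLUSIVE
(Need other tests; this is actually a convergent p-series with p=4 > 1)

Inconclusive (lim aₙ = 0; need another test)


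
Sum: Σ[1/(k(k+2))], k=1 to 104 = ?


1/(k(k+2)) = (1/2)·(1/k - 1/(k+2)) (partial fractions)
Telescoping: Σ = (1/2)·(1 + 1/2 - 1/105 - 1/106) = 4121/5565

Sum = 4121/5565


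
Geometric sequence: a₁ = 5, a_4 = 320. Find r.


r^(n-1) = aₙ/a₁
r^3 = 320/5 = 64
r = 64^(1/3)
= 4

r = 4


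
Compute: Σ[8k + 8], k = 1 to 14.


Σ(8k+8) = 8·Σk + 8·n
= 8·105 + 8·14
= 840 + 112 = 952

Σ = 952


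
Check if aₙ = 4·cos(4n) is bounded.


For all n, -1 ≤ cos(4n) ≤ 1, so -4 ≤ 4·cos(4n) ≤ 4
Lower bound: -4, Upper bound: 4
The sequence IS bounded

Bounded (-4 ≤ aₙ ≤ 4)


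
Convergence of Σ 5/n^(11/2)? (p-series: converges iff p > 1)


p-series test: Σ c/n^p converges if p > 1, diverges if p ≤ 1 (constant c > 0 doesn't affect convergence).
p = 11/2
11/2 > 1 → CONVERGES

Converges (p = 11/2 > 1)


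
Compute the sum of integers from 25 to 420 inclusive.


Σₖ₌25^420 k = Σₖ₌₁^420 k − Σₖ₌₁^24 k
= 420·421/2 − 24·25/2
= 88410 − 300 = 88110

Σk = 88110


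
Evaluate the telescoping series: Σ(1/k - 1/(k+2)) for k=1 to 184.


Telescoping with gap 2: two head and two tail terms survive.
= (1 + 1/2) - (1/185 + 1/186)
= 3/2 - 1/185 - 1/186 = 25622/17205

Sum = 25622/17205


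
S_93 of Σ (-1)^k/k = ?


S = -1 + 1/2 - 1/3 + 1/4 - 1/5 + 1/6 - 1/7 + 1/8 ± ...
= -0.6985
(Full series converges to -ln(2) ≈ -0.6931)

S_93 = -0.6985


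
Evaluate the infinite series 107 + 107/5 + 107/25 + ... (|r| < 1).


S∞ = a₁/(1-r) = 107/(1 - 1/5)
= 107/(4/5)
= 535/4

S∞ = 535/4


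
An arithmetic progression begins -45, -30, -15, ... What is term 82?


aₙ = a₁ + (n-1)d
= -45 + (82-1)×15
= -45 + 1215
= 1170

a_82 = 1170


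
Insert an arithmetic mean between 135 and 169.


AM = (135 + 169)/2 = 304/2 = 152

AM = 152


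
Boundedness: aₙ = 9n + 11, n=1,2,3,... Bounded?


aₙ = 9n + 11 → as n→∞, aₙ→∞
No finite upper bound exists
The sequence is UNBOUNDED

Unbounded (aₙ → ∞ as n → ∞)


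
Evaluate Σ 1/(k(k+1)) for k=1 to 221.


1/(k(k+1)) = 1/k - 1/(k+1) (partial fractions)
Telescoping: Σ = 1 - 1/222 = 221/222

Sum = 221/222


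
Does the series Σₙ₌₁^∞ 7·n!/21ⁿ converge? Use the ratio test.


aₙ = 7·n!/21^n
a_{n+1}/aₙ = (n+1)!/21^(n+1) × 21^n/n!  (constant 7 cancels)
= (n+1)/21
L = lim(n→∞) (n+1)/21 = ∞
L > 1 → series DIVERGES

Diverges (ratio test: L = ∞ > 1)


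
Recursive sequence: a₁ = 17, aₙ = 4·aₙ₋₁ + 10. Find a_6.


Computing step by step:
a_1 = 17
a_2 = 78
a_3 = 322
a_4 = 1298
a_5 = 5202
a_6 = 20818


a_6 = 20818


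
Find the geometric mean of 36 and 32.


GM = √(36×32) = √1152 = 33.9411

GM = 33.9411


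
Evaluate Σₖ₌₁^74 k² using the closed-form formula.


n = 74
n(n+1)(2n+1)/6 = 74×75×149/6
= 826950/6 = 137825

Σk² = 137825


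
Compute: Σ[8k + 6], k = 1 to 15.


Σ(8k+6) = 8·Σk + 6·n
= 8·120 + 6·15
= 960 + 90 = 1050

Σ = 1050


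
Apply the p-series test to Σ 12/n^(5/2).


p-series test: Σ c/n^p converges if p > 1, diverges if p ≤ 1 (constant c > 0 doesn't affect convergence).
p = 5/2
5/2 > 1 → CONVERGES

Converges (p = 5/2 > 1)


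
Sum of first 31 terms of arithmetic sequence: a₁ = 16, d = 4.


aₙ = 16 + (31-1)×4 = 136
Sₙ = n(a₁+aₙ)/2 = 31×(16+136)/2
= 31×152/2 = 2356

S_31 = 2356


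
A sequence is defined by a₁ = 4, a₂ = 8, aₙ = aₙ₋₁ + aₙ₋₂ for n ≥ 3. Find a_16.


Computing iteratively: 4, 8, 12, 20, 32, 52, 84, 136, 220, 356, 576, 932, ...
a_16 = 6388

a_16 = 6388


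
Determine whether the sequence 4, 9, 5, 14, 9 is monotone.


Differences: 5, -4, 9, -5
Difference at position 1 is +5 (> 0) but position 2 is -4 (< 0) — sequence both rises and falls
→ NOT monotonic

Not monotonic


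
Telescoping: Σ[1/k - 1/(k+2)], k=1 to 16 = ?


Telescoping with gap 2: two head and two tail terms survive.
= (1 + 1/2) - (1/17 + 1/18)
= 3/2 - 1/17 - 1/18 = 212/153

Sum = 212/153


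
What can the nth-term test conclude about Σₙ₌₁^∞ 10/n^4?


lim(n→∞) 10/n^4 = 0
lim aₙ = 0 → nth-term test is INCONCLUSIVE
(Need other tests; this is actually a convergent p-series with p=4 > 1)

Inconclusive (lim aₙ = 0; need another test)


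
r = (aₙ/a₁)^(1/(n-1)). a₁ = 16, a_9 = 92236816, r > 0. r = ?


r^(n-1) = aₙ/a₁
r^8 = 92236816/16 = 5764801
r = 5764801^(1/8)
= ±7; taking r > 0 gives r = 7

r = 7


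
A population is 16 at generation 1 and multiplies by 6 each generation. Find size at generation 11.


aₙ = a₁·r^(n-1)
= 16×6^10
= 16×60466176
= 967458816

a_11 = 967458816


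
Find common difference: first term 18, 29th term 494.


d = (aₙ - a₁)/(n-1)
= (494 - 18)/(29-1)
= 476/28 = 17

d = 17


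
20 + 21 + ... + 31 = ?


Σₖ₌20^31 k = Σₖ₌₁^31 k − Σₖ₌₁^19 k
= 31·32/2 − 19·20/2
= 496 − 190 = 306

Σk = 306


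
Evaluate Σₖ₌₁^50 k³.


n(n+1)/2 = 50×51/2 = 1275
Σk³ = 1275² = 1625625

Σk³ = 1625625


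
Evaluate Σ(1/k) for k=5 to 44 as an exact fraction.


Σₖ₌5^44 1/k = 1/5 + 1/6 + 1/7 + ... + 1/44
= 3080733578426640787/1345655451257488800
≈ 2.2894

Sum = 3080733578426640787/1345655451257488800 ≈ 2.2894


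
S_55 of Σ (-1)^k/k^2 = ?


S = -1 + 1/4 - 1/9 + 1/16 - 1/25 + 1/36 - 1/49 + 1/64 ± ...
= -0.8226
(Full series converges to -π²/12 ≈ -0.8225)

S_55 = -0.8226


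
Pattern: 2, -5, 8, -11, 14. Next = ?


Pattern: alternating sign, magnitude arithmetic (d=3)
Terms: 2, -5, 8, -11, 14
Next term = -17

Next term = -17


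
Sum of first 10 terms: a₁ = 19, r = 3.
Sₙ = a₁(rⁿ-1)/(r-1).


Sₙ = 19×(3^10 - 1)/(3 - 1)
= 19×(59049 - 1)/2
= 19×59048/2
= 560956

S_10 = 560956


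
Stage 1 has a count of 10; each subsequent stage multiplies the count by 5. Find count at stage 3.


aₙ = a₁·r^(n-1)
= 10×5^2
= 10×25
= 250

a_3 = 250


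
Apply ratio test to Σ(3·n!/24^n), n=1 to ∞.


aₙ = 3·n!/24^n
a_{n+1}/aₙ = (n+1)!/24^(n+1) × 24^n/n!  (constant 3 cancels)
= (n+1)/24
L = lim(n→∞) (n+1)/24 = ∞
L > 1 → series DIVERGES

Diverges (ratio test: L = ∞ > 1)


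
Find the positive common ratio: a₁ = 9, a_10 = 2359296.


r^(n-1) = aₙ/a₁
r^9 = 2359296/9 = 262144
r = 262144^(1/9)
= 4

r = 4


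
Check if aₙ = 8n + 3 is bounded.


aₙ = 8n + 3 → as n→∞, aₙ→∞
No finite upper bound exists
The sequence is UNBOUNDED

Unbounded (aₙ → ∞ as n → ∞)


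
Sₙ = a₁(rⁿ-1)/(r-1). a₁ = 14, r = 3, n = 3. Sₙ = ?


Sₙ = 14×(3^3 - 1)/(3 - 1)
= 14×(27 - 1)/2
= 14×26/2
= 182

S_3 = 182


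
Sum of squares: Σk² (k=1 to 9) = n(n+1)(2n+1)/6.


n = 9
n(n+1)(2n+1)/6 = 9×10×19/6
= 1710/6 = 285

Σk² = 285


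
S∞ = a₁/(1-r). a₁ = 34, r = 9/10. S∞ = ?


S∞ = a₁/(1-r) = 34/(1 - 9/10)
= 34/(1/10)
= 340

S∞ = 340


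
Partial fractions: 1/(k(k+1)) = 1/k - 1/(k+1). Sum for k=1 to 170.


1/(k(k+1)) = 1/k - 1/(k+1) (partial fractions)
Telescoping: Σ = 1 - 1/171 = 170/171

Sum = 170/171


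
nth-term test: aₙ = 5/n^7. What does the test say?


lim(n→∞) 5/n^7 = 0
lim aₙ = 0 → nth-term test is INCONCLUSIVE
(Need other tests; this is actually a convergent p-series with p=7 > 1)

Inconclusive (lim aₙ = 0; need another test)


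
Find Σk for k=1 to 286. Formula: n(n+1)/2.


n(n+1)/2 = 286×287/2 = 82082/2 = 41041

Σk = 41041


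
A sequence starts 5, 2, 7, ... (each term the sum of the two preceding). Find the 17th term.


Computing iteratively: 5, 2, 7, 9, 16, 25, 41, 66, 107, 173, 280, 453, ...
a_17 = 5024

a_17 = 5024


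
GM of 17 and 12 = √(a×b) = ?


GM = √(17×12) = √204 = 14.2829

GM = 14.2829


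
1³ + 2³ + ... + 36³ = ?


n(n+1)/2 = 36×37/2 = 666
Σk³ = 666² = 443556

Σk³ = 443556


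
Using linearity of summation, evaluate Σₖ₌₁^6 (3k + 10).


Σ(3k+10) = 3·Σk + 10·n
= 3·21 + 10·6
= 63 + 60 = 123

Σ = 123


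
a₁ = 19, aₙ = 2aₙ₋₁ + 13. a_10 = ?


Computing step by step:
a_1 = 19
a_2 = 51
a_3 = 115
a_4 = 243
a_5 = 499
a_6 = 1011
a_7 = 2035
a_8 = 4083
a_9 = 8179
a_10 = 16371


a_10 = 16371


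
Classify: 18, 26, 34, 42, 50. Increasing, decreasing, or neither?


Differences: 8, 8, 8, 8
All differences > 0 → strictly INCREASING

Monotonically increasing


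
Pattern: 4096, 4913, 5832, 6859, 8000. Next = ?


Pattern: perfect cubes: n³
Terms: 4096, 4913, 5832, 6859, 8000
Next term = 9261

Next term = 9261
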